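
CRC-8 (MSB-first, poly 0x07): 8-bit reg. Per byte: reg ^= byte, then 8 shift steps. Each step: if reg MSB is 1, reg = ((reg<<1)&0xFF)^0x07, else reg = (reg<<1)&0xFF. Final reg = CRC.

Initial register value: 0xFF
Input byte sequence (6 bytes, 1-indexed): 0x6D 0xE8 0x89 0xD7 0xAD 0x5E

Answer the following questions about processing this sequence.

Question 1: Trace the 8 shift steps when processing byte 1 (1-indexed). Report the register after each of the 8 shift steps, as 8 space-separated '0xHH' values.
Answer: 0x23 0x46 0x8C 0x1F 0x3E 0x7C 0xF8 0xF7

Derivation:
Register before byte 1: 0xFF
After XOR with byte 0x6D: 0x92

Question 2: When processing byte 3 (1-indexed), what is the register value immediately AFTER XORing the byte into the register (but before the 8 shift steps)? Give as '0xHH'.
Answer: 0xD4

Derivation:
Register before byte 3: 0x5D
Byte 3: 0x89
0x5D XOR 0x89 = 0xD4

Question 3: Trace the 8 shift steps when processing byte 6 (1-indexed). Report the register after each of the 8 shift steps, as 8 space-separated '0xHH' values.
After byte 1 (0x6D): reg=0xF7
After byte 2 (0xE8): reg=0x5D
After byte 3 (0x89): reg=0x22
After byte 4 (0xD7): reg=0xC5
After byte 5 (0xAD): reg=0x1F
Register before byte 6: 0x1F
After XOR with byte 0x5E: 0x41

Answer: 0x82 0x03 0x06 0x0C 0x18 0x30 0x60 0xC0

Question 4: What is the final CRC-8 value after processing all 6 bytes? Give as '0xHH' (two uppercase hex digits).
After byte 1 (0x6D): reg=0xF7
After byte 2 (0xE8): reg=0x5D
After byte 3 (0x89): reg=0x22
After byte 4 (0xD7): reg=0xC5
After byte 5 (0xAD): reg=0x1F
After byte 6 (0x5E): reg=0xC0

Answer: 0xC0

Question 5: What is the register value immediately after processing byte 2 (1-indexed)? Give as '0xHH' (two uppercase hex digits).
Answer: 0x5D

Derivation:
After byte 1 (0x6D): reg=0xF7
After byte 2 (0xE8): reg=0x5D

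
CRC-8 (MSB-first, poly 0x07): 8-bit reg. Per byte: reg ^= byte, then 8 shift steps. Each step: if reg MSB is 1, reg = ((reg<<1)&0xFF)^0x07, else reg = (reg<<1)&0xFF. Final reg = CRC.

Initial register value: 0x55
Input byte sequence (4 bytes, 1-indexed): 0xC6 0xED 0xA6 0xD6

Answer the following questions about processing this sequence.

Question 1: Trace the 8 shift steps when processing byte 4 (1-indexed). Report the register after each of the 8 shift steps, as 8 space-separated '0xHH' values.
After byte 1 (0xC6): reg=0xF0
After byte 2 (0xED): reg=0x53
After byte 3 (0xA6): reg=0xC5
Register before byte 4: 0xC5
After XOR with byte 0xD6: 0x13

Answer: 0x26 0x4C 0x98 0x37 0x6E 0xDC 0xBF 0x79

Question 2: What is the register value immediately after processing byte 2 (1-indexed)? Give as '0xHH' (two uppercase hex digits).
After byte 1 (0xC6): reg=0xF0
After byte 2 (0xED): reg=0x53

Answer: 0x53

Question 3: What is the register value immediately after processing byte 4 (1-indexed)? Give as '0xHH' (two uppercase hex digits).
After byte 1 (0xC6): reg=0xF0
After byte 2 (0xED): reg=0x53
After byte 3 (0xA6): reg=0xC5
After byte 4 (0xD6): reg=0x79

Answer: 0x79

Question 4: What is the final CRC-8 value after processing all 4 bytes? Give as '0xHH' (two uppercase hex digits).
Answer: 0x79

Derivation:
After byte 1 (0xC6): reg=0xF0
After byte 2 (0xED): reg=0x53
After byte 3 (0xA6): reg=0xC5
After byte 4 (0xD6): reg=0x79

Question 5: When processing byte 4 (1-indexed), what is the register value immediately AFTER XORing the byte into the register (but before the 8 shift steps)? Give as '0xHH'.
Register before byte 4: 0xC5
Byte 4: 0xD6
0xC5 XOR 0xD6 = 0x13

Answer: 0x13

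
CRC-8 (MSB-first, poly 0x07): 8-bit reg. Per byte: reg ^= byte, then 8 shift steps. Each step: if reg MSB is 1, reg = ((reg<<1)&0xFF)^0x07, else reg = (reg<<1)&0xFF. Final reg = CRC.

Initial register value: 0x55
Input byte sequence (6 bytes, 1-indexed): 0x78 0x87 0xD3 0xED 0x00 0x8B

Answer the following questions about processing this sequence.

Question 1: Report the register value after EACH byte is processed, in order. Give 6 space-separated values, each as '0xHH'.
0xC3 0xDB 0x38 0x25 0xFB 0x57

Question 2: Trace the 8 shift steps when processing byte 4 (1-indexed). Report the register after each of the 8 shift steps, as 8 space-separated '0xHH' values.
After byte 1 (0x78): reg=0xC3
After byte 2 (0x87): reg=0xDB
After byte 3 (0xD3): reg=0x38
Register before byte 4: 0x38
After XOR with byte 0xED: 0xD5

Answer: 0xAD 0x5D 0xBA 0x73 0xE6 0xCB 0x91 0x25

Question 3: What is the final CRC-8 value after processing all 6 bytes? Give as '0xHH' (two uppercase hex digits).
Answer: 0x57

Derivation:
After byte 1 (0x78): reg=0xC3
After byte 2 (0x87): reg=0xDB
After byte 3 (0xD3): reg=0x38
After byte 4 (0xED): reg=0x25
After byte 5 (0x00): reg=0xFB
After byte 6 (0x8B): reg=0x57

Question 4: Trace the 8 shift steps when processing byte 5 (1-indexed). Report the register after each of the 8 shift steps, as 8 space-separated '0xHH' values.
Answer: 0x4A 0x94 0x2F 0x5E 0xBC 0x7F 0xFE 0xFB

Derivation:
After byte 1 (0x78): reg=0xC3
After byte 2 (0x87): reg=0xDB
After byte 3 (0xD3): reg=0x38
After byte 4 (0xED): reg=0x25
Register before byte 5: 0x25
After XOR with byte 0x00: 0x25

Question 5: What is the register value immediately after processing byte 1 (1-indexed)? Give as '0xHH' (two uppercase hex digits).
Answer: 0xC3

Derivation:
After byte 1 (0x78): reg=0xC3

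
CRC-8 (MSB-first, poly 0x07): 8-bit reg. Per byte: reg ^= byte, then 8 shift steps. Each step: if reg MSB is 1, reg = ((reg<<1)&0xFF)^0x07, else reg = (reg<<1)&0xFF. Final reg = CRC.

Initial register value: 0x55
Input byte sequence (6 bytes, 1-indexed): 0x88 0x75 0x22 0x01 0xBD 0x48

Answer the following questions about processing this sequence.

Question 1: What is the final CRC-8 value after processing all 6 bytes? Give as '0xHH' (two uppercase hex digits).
Answer: 0x65

Derivation:
After byte 1 (0x88): reg=0x1D
After byte 2 (0x75): reg=0x1F
After byte 3 (0x22): reg=0xB3
After byte 4 (0x01): reg=0x17
After byte 5 (0xBD): reg=0x5F
After byte 6 (0x48): reg=0x65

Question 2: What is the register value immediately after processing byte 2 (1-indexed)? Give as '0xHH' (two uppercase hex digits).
After byte 1 (0x88): reg=0x1D
After byte 2 (0x75): reg=0x1F

Answer: 0x1F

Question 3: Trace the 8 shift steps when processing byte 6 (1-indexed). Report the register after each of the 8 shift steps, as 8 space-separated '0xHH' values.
Answer: 0x2E 0x5C 0xB8 0x77 0xEE 0xDB 0xB1 0x65

Derivation:
After byte 1 (0x88): reg=0x1D
After byte 2 (0x75): reg=0x1F
After byte 3 (0x22): reg=0xB3
After byte 4 (0x01): reg=0x17
After byte 5 (0xBD): reg=0x5F
Register before byte 6: 0x5F
After XOR with byte 0x48: 0x17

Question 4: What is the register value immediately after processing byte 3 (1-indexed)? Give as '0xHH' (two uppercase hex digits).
Answer: 0xB3

Derivation:
After byte 1 (0x88): reg=0x1D
After byte 2 (0x75): reg=0x1F
After byte 3 (0x22): reg=0xB3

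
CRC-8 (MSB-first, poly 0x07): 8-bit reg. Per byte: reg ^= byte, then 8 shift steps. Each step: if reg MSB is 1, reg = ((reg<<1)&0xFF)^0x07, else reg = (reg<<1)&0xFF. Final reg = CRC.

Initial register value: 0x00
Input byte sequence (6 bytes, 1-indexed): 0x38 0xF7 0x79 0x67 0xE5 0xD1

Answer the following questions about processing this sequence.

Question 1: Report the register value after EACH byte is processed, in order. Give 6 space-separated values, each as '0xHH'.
0xA8 0x9A 0xA7 0x4E 0x58 0xB6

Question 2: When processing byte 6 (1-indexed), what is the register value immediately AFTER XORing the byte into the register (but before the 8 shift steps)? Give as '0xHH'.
Answer: 0x89

Derivation:
Register before byte 6: 0x58
Byte 6: 0xD1
0x58 XOR 0xD1 = 0x89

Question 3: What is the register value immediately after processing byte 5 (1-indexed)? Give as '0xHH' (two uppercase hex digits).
After byte 1 (0x38): reg=0xA8
After byte 2 (0xF7): reg=0x9A
After byte 3 (0x79): reg=0xA7
After byte 4 (0x67): reg=0x4E
After byte 5 (0xE5): reg=0x58

Answer: 0x58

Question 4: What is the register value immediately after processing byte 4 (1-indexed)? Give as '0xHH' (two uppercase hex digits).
Answer: 0x4E

Derivation:
After byte 1 (0x38): reg=0xA8
After byte 2 (0xF7): reg=0x9A
After byte 3 (0x79): reg=0xA7
After byte 4 (0x67): reg=0x4E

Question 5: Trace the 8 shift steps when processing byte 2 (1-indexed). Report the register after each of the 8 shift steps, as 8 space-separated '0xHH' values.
Answer: 0xBE 0x7B 0xF6 0xEB 0xD1 0xA5 0x4D 0x9A

Derivation:
After byte 1 (0x38): reg=0xA8
Register before byte 2: 0xA8
After XOR with byte 0xF7: 0x5F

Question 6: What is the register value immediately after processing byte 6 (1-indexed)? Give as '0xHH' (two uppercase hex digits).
Answer: 0xB6

Derivation:
After byte 1 (0x38): reg=0xA8
After byte 2 (0xF7): reg=0x9A
After byte 3 (0x79): reg=0xA7
After byte 4 (0x67): reg=0x4E
After byte 5 (0xE5): reg=0x58
After byte 6 (0xD1): reg=0xB6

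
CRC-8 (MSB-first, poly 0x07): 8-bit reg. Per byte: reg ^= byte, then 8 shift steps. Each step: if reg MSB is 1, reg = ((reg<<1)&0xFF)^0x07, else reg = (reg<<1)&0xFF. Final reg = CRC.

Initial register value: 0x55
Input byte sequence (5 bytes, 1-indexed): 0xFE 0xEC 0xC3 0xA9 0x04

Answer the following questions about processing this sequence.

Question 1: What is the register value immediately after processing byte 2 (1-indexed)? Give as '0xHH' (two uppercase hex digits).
Answer: 0x05

Derivation:
After byte 1 (0xFE): reg=0x58
After byte 2 (0xEC): reg=0x05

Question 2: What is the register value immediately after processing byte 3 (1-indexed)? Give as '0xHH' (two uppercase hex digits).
After byte 1 (0xFE): reg=0x58
After byte 2 (0xEC): reg=0x05
After byte 3 (0xC3): reg=0x5C

Answer: 0x5C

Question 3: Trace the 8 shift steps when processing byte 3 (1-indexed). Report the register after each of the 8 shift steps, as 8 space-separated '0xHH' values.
After byte 1 (0xFE): reg=0x58
After byte 2 (0xEC): reg=0x05
Register before byte 3: 0x05
After XOR with byte 0xC3: 0xC6

Answer: 0x8B 0x11 0x22 0x44 0x88 0x17 0x2E 0x5C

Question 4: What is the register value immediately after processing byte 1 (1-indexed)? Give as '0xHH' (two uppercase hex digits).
After byte 1 (0xFE): reg=0x58

Answer: 0x58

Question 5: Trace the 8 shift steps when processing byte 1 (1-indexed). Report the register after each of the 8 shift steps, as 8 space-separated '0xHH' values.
Answer: 0x51 0xA2 0x43 0x86 0x0B 0x16 0x2C 0x58

Derivation:
Register before byte 1: 0x55
After XOR with byte 0xFE: 0xAB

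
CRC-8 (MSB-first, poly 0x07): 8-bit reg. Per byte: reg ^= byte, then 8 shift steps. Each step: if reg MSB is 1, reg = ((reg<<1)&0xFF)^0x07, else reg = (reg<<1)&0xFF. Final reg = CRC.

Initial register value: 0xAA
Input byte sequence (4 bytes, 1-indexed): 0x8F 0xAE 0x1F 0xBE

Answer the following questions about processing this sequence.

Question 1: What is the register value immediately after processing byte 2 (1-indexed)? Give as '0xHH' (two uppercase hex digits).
After byte 1 (0x8F): reg=0xFB
After byte 2 (0xAE): reg=0xAC

Answer: 0xAC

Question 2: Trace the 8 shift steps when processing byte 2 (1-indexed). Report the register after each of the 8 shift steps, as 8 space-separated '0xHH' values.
After byte 1 (0x8F): reg=0xFB
Register before byte 2: 0xFB
After XOR with byte 0xAE: 0x55

Answer: 0xAA 0x53 0xA6 0x4B 0x96 0x2B 0x56 0xAC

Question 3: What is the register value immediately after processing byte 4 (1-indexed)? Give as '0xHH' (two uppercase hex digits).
After byte 1 (0x8F): reg=0xFB
After byte 2 (0xAE): reg=0xAC
After byte 3 (0x1F): reg=0x10
After byte 4 (0xBE): reg=0x43

Answer: 0x43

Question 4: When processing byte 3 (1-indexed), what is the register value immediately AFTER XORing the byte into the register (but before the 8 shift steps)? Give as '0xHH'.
Register before byte 3: 0xAC
Byte 3: 0x1F
0xAC XOR 0x1F = 0xB3

Answer: 0xB3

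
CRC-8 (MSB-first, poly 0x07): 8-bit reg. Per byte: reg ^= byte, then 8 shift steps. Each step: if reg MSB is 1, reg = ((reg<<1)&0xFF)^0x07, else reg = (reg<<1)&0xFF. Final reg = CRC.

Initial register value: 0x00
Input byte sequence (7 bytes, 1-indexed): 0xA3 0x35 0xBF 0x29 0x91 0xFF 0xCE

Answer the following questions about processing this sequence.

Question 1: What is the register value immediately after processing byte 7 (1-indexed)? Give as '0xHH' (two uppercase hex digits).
After byte 1 (0xA3): reg=0x60
After byte 2 (0x35): reg=0xAC
After byte 3 (0xBF): reg=0x79
After byte 4 (0x29): reg=0xB7
After byte 5 (0x91): reg=0xF2
After byte 6 (0xFF): reg=0x23
After byte 7 (0xCE): reg=0x8D

Answer: 0x8D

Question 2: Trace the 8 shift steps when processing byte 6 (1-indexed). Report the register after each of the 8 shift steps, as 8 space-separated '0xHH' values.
After byte 1 (0xA3): reg=0x60
After byte 2 (0x35): reg=0xAC
After byte 3 (0xBF): reg=0x79
After byte 4 (0x29): reg=0xB7
After byte 5 (0x91): reg=0xF2
Register before byte 6: 0xF2
After XOR with byte 0xFF: 0x0D

Answer: 0x1A 0x34 0x68 0xD0 0xA7 0x49 0x92 0x23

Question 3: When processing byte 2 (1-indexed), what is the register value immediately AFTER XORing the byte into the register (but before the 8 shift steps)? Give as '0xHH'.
Answer: 0x55

Derivation:
Register before byte 2: 0x60
Byte 2: 0x35
0x60 XOR 0x35 = 0x55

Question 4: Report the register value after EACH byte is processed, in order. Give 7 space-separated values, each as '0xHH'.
0x60 0xAC 0x79 0xB7 0xF2 0x23 0x8D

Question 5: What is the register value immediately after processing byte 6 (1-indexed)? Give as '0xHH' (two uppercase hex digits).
After byte 1 (0xA3): reg=0x60
After byte 2 (0x35): reg=0xAC
After byte 3 (0xBF): reg=0x79
After byte 4 (0x29): reg=0xB7
After byte 5 (0x91): reg=0xF2
After byte 6 (0xFF): reg=0x23

Answer: 0x23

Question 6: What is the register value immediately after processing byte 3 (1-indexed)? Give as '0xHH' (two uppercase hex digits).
After byte 1 (0xA3): reg=0x60
After byte 2 (0x35): reg=0xAC
After byte 3 (0xBF): reg=0x79

Answer: 0x79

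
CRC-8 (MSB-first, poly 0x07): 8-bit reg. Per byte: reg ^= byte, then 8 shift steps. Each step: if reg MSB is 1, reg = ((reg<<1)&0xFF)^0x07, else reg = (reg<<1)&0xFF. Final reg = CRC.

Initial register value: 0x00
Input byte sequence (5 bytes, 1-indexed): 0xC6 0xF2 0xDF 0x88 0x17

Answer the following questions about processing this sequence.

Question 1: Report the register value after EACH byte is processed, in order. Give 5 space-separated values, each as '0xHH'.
0x5C 0x43 0xDD 0xAC 0x28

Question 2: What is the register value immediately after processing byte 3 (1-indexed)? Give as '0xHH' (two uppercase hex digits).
After byte 1 (0xC6): reg=0x5C
After byte 2 (0xF2): reg=0x43
After byte 3 (0xDF): reg=0xDD

Answer: 0xDD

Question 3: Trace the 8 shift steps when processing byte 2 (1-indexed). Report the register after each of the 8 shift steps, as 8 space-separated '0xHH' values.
After byte 1 (0xC6): reg=0x5C
Register before byte 2: 0x5C
After XOR with byte 0xF2: 0xAE

Answer: 0x5B 0xB6 0x6B 0xD6 0xAB 0x51 0xA2 0x43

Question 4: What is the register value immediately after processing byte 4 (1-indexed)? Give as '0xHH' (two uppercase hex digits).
Answer: 0xAC

Derivation:
After byte 1 (0xC6): reg=0x5C
After byte 2 (0xF2): reg=0x43
After byte 3 (0xDF): reg=0xDD
After byte 4 (0x88): reg=0xAC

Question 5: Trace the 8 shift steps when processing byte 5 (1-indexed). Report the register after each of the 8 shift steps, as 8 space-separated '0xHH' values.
Answer: 0x71 0xE2 0xC3 0x81 0x05 0x0A 0x14 0x28

Derivation:
After byte 1 (0xC6): reg=0x5C
After byte 2 (0xF2): reg=0x43
After byte 3 (0xDF): reg=0xDD
After byte 4 (0x88): reg=0xAC
Register before byte 5: 0xAC
After XOR with byte 0x17: 0xBB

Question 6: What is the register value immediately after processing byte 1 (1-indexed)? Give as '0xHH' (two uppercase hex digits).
After byte 1 (0xC6): reg=0x5C

Answer: 0x5C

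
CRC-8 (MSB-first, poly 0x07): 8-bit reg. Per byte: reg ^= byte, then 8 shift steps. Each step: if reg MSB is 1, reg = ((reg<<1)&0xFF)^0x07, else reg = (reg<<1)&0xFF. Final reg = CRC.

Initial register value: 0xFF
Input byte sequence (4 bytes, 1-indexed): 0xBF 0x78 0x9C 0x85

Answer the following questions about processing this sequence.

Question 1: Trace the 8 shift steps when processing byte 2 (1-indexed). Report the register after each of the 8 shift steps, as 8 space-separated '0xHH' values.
Answer: 0x79 0xF2 0xE3 0xC1 0x85 0x0D 0x1A 0x34

Derivation:
After byte 1 (0xBF): reg=0xC7
Register before byte 2: 0xC7
After XOR with byte 0x78: 0xBF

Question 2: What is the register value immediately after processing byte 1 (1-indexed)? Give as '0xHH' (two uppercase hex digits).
Answer: 0xC7

Derivation:
After byte 1 (0xBF): reg=0xC7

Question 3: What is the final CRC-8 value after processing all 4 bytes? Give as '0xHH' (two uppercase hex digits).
After byte 1 (0xBF): reg=0xC7
After byte 2 (0x78): reg=0x34
After byte 3 (0x9C): reg=0x51
After byte 4 (0x85): reg=0x22

Answer: 0x22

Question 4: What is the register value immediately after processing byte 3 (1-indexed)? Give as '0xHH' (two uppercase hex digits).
After byte 1 (0xBF): reg=0xC7
After byte 2 (0x78): reg=0x34
After byte 3 (0x9C): reg=0x51

Answer: 0x51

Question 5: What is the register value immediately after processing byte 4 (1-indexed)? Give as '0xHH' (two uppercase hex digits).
After byte 1 (0xBF): reg=0xC7
After byte 2 (0x78): reg=0x34
After byte 3 (0x9C): reg=0x51
After byte 4 (0x85): reg=0x22

Answer: 0x22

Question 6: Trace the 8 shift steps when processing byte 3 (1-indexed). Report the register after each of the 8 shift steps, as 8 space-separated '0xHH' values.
Answer: 0x57 0xAE 0x5B 0xB6 0x6B 0xD6 0xAB 0x51

Derivation:
After byte 1 (0xBF): reg=0xC7
After byte 2 (0x78): reg=0x34
Register before byte 3: 0x34
After XOR with byte 0x9C: 0xA8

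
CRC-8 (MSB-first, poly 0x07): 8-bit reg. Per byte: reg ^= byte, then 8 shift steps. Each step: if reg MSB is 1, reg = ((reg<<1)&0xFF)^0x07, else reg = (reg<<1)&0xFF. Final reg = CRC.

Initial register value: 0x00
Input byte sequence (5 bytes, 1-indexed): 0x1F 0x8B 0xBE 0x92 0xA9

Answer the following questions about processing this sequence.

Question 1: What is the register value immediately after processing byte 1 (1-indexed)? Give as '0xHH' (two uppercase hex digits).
After byte 1 (0x1F): reg=0x5D

Answer: 0x5D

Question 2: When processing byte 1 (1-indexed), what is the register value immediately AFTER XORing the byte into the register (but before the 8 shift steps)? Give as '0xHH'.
Register before byte 1: 0x00
Byte 1: 0x1F
0x00 XOR 0x1F = 0x1F

Answer: 0x1F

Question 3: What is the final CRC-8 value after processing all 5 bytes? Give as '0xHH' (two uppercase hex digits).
After byte 1 (0x1F): reg=0x5D
After byte 2 (0x8B): reg=0x2C
After byte 3 (0xBE): reg=0xF7
After byte 4 (0x92): reg=0x3C
After byte 5 (0xA9): reg=0xE2

Answer: 0xE2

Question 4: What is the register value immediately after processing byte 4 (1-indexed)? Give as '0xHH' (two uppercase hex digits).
After byte 1 (0x1F): reg=0x5D
After byte 2 (0x8B): reg=0x2C
After byte 3 (0xBE): reg=0xF7
After byte 4 (0x92): reg=0x3C

Answer: 0x3C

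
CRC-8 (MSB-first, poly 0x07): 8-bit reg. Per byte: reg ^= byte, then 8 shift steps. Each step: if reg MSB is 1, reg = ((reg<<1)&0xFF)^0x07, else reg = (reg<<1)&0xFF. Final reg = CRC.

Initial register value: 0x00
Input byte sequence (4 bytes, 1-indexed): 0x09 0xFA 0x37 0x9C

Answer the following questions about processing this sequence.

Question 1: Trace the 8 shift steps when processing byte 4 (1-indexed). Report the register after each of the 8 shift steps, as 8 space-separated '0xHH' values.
Answer: 0x6D 0xDA 0xB3 0x61 0xC2 0x83 0x01 0x02

Derivation:
After byte 1 (0x09): reg=0x3F
After byte 2 (0xFA): reg=0x55
After byte 3 (0x37): reg=0x29
Register before byte 4: 0x29
After XOR with byte 0x9C: 0xB5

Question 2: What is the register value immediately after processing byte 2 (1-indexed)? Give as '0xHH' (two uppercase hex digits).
After byte 1 (0x09): reg=0x3F
After byte 2 (0xFA): reg=0x55

Answer: 0x55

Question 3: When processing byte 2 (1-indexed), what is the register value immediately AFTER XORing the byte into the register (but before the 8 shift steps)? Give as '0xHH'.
Answer: 0xC5

Derivation:
Register before byte 2: 0x3F
Byte 2: 0xFA
0x3F XOR 0xFA = 0xC5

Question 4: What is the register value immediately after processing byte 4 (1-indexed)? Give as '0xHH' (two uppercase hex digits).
Answer: 0x02

Derivation:
After byte 1 (0x09): reg=0x3F
After byte 2 (0xFA): reg=0x55
After byte 3 (0x37): reg=0x29
After byte 4 (0x9C): reg=0x02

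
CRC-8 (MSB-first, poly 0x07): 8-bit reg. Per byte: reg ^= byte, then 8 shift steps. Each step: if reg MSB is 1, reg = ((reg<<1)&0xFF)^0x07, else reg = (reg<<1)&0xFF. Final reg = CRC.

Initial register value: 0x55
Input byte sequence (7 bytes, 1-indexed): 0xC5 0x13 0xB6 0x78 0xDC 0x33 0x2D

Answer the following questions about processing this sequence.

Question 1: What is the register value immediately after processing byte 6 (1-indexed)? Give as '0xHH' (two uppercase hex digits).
After byte 1 (0xC5): reg=0xF9
After byte 2 (0x13): reg=0x98
After byte 3 (0xB6): reg=0xCA
After byte 4 (0x78): reg=0x17
After byte 5 (0xDC): reg=0x7F
After byte 6 (0x33): reg=0xE3

Answer: 0xE3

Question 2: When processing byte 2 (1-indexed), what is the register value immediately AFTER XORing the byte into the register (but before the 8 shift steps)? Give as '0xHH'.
Answer: 0xEA

Derivation:
Register before byte 2: 0xF9
Byte 2: 0x13
0xF9 XOR 0x13 = 0xEA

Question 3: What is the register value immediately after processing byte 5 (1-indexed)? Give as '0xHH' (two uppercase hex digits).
Answer: 0x7F

Derivation:
After byte 1 (0xC5): reg=0xF9
After byte 2 (0x13): reg=0x98
After byte 3 (0xB6): reg=0xCA
After byte 4 (0x78): reg=0x17
After byte 5 (0xDC): reg=0x7F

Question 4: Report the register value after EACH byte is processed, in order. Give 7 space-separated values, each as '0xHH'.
0xF9 0x98 0xCA 0x17 0x7F 0xE3 0x64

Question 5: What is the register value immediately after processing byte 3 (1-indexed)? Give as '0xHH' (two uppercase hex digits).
Answer: 0xCA

Derivation:
After byte 1 (0xC5): reg=0xF9
After byte 2 (0x13): reg=0x98
After byte 3 (0xB6): reg=0xCA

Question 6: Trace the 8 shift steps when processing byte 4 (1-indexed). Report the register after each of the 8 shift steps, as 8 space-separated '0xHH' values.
After byte 1 (0xC5): reg=0xF9
After byte 2 (0x13): reg=0x98
After byte 3 (0xB6): reg=0xCA
Register before byte 4: 0xCA
After XOR with byte 0x78: 0xB2

Answer: 0x63 0xC6 0x8B 0x11 0x22 0x44 0x88 0x17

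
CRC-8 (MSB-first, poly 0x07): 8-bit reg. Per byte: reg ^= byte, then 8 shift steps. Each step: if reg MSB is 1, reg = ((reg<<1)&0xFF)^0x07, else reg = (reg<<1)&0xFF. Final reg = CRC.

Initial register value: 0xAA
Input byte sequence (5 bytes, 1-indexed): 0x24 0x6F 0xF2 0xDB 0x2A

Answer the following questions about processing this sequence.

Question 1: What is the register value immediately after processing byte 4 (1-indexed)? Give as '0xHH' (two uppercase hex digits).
Answer: 0x46

Derivation:
After byte 1 (0x24): reg=0xA3
After byte 2 (0x6F): reg=0x6A
After byte 3 (0xF2): reg=0xC1
After byte 4 (0xDB): reg=0x46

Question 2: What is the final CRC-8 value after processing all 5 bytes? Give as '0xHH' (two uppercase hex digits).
After byte 1 (0x24): reg=0xA3
After byte 2 (0x6F): reg=0x6A
After byte 3 (0xF2): reg=0xC1
After byte 4 (0xDB): reg=0x46
After byte 5 (0x2A): reg=0x03

Answer: 0x03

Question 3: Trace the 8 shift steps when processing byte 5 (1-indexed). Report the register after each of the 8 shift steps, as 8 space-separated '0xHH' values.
After byte 1 (0x24): reg=0xA3
After byte 2 (0x6F): reg=0x6A
After byte 3 (0xF2): reg=0xC1
After byte 4 (0xDB): reg=0x46
Register before byte 5: 0x46
After XOR with byte 0x2A: 0x6C

Answer: 0xD8 0xB7 0x69 0xD2 0xA3 0x41 0x82 0x03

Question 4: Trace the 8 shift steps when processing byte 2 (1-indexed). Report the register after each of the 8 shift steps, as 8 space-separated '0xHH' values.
Answer: 0x9F 0x39 0x72 0xE4 0xCF 0x99 0x35 0x6A

Derivation:
After byte 1 (0x24): reg=0xA3
Register before byte 2: 0xA3
After XOR with byte 0x6F: 0xCC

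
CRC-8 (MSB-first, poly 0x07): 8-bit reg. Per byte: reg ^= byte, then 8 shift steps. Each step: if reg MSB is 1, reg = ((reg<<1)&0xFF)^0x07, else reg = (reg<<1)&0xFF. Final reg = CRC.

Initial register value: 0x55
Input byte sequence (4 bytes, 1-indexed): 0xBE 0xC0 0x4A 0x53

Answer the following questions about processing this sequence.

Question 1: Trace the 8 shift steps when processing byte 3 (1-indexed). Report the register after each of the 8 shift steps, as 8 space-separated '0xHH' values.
Answer: 0xA7 0x49 0x92 0x23 0x46 0x8C 0x1F 0x3E

Derivation:
After byte 1 (0xBE): reg=0x9F
After byte 2 (0xC0): reg=0x9A
Register before byte 3: 0x9A
After XOR with byte 0x4A: 0xD0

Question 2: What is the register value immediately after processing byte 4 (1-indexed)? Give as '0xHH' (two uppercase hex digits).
After byte 1 (0xBE): reg=0x9F
After byte 2 (0xC0): reg=0x9A
After byte 3 (0x4A): reg=0x3E
After byte 4 (0x53): reg=0x04

Answer: 0x04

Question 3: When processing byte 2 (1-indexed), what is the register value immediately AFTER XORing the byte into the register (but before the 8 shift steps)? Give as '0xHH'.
Register before byte 2: 0x9F
Byte 2: 0xC0
0x9F XOR 0xC0 = 0x5F

Answer: 0x5F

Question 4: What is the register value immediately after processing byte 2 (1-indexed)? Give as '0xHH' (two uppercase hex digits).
Answer: 0x9A

Derivation:
After byte 1 (0xBE): reg=0x9F
After byte 2 (0xC0): reg=0x9A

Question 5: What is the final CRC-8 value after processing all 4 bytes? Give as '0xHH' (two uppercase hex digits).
Answer: 0x04

Derivation:
After byte 1 (0xBE): reg=0x9F
After byte 2 (0xC0): reg=0x9A
After byte 3 (0x4A): reg=0x3E
After byte 4 (0x53): reg=0x04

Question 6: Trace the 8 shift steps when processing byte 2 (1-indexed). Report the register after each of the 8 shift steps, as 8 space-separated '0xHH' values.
Answer: 0xBE 0x7B 0xF6 0xEB 0xD1 0xA5 0x4D 0x9A

Derivation:
After byte 1 (0xBE): reg=0x9F
Register before byte 2: 0x9F
After XOR with byte 0xC0: 0x5F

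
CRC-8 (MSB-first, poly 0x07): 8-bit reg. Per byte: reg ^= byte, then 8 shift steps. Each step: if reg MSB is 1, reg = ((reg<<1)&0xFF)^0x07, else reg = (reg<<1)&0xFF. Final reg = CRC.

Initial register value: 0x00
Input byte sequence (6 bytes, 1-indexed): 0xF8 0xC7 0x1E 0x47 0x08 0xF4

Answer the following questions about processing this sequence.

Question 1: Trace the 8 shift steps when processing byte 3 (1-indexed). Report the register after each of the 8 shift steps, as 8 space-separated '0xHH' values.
After byte 1 (0xF8): reg=0xE6
After byte 2 (0xC7): reg=0xE7
Register before byte 3: 0xE7
After XOR with byte 0x1E: 0xF9

Answer: 0xF5 0xED 0xDD 0xBD 0x7D 0xFA 0xF3 0xE1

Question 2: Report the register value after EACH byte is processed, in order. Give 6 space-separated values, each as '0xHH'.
0xE6 0xE7 0xE1 0x7B 0x5E 0x5F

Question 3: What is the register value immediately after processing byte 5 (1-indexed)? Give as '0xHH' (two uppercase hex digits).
Answer: 0x5E

Derivation:
After byte 1 (0xF8): reg=0xE6
After byte 2 (0xC7): reg=0xE7
After byte 3 (0x1E): reg=0xE1
After byte 4 (0x47): reg=0x7B
After byte 5 (0x08): reg=0x5E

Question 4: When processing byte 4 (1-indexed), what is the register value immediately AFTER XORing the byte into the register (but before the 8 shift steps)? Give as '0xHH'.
Register before byte 4: 0xE1
Byte 4: 0x47
0xE1 XOR 0x47 = 0xA6

Answer: 0xA6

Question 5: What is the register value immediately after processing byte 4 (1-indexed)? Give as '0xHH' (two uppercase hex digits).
Answer: 0x7B

Derivation:
After byte 1 (0xF8): reg=0xE6
After byte 2 (0xC7): reg=0xE7
After byte 3 (0x1E): reg=0xE1
After byte 4 (0x47): reg=0x7B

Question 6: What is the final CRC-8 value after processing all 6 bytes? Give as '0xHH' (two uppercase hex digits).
Answer: 0x5F

Derivation:
After byte 1 (0xF8): reg=0xE6
After byte 2 (0xC7): reg=0xE7
After byte 3 (0x1E): reg=0xE1
After byte 4 (0x47): reg=0x7B
After byte 5 (0x08): reg=0x5E
After byte 6 (0xF4): reg=0x5F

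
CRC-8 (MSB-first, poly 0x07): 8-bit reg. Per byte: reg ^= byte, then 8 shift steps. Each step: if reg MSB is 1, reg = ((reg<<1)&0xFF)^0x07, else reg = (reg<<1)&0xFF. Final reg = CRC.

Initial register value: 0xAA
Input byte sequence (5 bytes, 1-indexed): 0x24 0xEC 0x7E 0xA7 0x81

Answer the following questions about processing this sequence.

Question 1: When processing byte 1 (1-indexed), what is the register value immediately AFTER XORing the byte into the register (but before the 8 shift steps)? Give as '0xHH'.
Register before byte 1: 0xAA
Byte 1: 0x24
0xAA XOR 0x24 = 0x8E

Answer: 0x8E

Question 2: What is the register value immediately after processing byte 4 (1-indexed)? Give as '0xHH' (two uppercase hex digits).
Answer: 0xC9

Derivation:
After byte 1 (0x24): reg=0xA3
After byte 2 (0xEC): reg=0xEA
After byte 3 (0x7E): reg=0xE5
After byte 4 (0xA7): reg=0xC9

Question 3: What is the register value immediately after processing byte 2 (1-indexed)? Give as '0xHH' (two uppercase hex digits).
Answer: 0xEA

Derivation:
After byte 1 (0x24): reg=0xA3
After byte 2 (0xEC): reg=0xEA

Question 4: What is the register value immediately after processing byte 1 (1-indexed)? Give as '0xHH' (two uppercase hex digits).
After byte 1 (0x24): reg=0xA3

Answer: 0xA3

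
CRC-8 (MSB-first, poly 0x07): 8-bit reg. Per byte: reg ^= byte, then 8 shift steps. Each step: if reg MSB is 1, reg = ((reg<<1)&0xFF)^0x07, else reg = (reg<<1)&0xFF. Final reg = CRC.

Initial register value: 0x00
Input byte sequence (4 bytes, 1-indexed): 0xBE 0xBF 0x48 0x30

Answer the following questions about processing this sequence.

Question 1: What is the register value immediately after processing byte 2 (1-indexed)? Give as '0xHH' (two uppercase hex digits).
Answer: 0xAD

Derivation:
After byte 1 (0xBE): reg=0x33
After byte 2 (0xBF): reg=0xAD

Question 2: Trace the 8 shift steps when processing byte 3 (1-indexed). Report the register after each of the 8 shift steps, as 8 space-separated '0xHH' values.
After byte 1 (0xBE): reg=0x33
After byte 2 (0xBF): reg=0xAD
Register before byte 3: 0xAD
After XOR with byte 0x48: 0xE5

Answer: 0xCD 0x9D 0x3D 0x7A 0xF4 0xEF 0xD9 0xB5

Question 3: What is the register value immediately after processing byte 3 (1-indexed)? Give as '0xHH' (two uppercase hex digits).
After byte 1 (0xBE): reg=0x33
After byte 2 (0xBF): reg=0xAD
After byte 3 (0x48): reg=0xB5

Answer: 0xB5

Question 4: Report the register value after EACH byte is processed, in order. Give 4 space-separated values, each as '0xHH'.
0x33 0xAD 0xB5 0x92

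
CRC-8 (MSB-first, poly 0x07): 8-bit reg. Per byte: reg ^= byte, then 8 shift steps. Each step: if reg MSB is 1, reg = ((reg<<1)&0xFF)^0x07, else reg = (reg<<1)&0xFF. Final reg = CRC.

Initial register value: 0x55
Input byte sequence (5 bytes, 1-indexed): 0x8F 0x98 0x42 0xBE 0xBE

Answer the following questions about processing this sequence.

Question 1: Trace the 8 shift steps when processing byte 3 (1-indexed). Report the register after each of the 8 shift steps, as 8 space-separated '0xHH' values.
Answer: 0x71 0xE2 0xC3 0x81 0x05 0x0A 0x14 0x28

Derivation:
After byte 1 (0x8F): reg=0x08
After byte 2 (0x98): reg=0xF9
Register before byte 3: 0xF9
After XOR with byte 0x42: 0xBB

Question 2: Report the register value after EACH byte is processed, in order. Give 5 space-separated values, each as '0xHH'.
0x08 0xF9 0x28 0xEB 0xAC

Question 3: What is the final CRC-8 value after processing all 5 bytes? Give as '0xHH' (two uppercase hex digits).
After byte 1 (0x8F): reg=0x08
After byte 2 (0x98): reg=0xF9
After byte 3 (0x42): reg=0x28
After byte 4 (0xBE): reg=0xEB
After byte 5 (0xBE): reg=0xAC

Answer: 0xAC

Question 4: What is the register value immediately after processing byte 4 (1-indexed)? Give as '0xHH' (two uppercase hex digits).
Answer: 0xEB

Derivation:
After byte 1 (0x8F): reg=0x08
After byte 2 (0x98): reg=0xF9
After byte 3 (0x42): reg=0x28
After byte 4 (0xBE): reg=0xEB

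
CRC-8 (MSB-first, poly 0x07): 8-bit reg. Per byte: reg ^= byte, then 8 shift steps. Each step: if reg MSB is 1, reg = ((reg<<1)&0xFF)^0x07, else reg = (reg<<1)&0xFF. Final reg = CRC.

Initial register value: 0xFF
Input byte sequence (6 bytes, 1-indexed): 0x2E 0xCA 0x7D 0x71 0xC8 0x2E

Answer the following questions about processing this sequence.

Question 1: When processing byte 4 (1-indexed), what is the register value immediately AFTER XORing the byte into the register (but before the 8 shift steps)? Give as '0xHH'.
Register before byte 4: 0x5F
Byte 4: 0x71
0x5F XOR 0x71 = 0x2E

Answer: 0x2E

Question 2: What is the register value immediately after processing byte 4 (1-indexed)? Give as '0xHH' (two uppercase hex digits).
After byte 1 (0x2E): reg=0x39
After byte 2 (0xCA): reg=0xD7
After byte 3 (0x7D): reg=0x5F
After byte 4 (0x71): reg=0xCA

Answer: 0xCA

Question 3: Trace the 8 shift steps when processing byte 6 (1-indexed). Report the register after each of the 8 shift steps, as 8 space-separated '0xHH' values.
After byte 1 (0x2E): reg=0x39
After byte 2 (0xCA): reg=0xD7
After byte 3 (0x7D): reg=0x5F
After byte 4 (0x71): reg=0xCA
After byte 5 (0xC8): reg=0x0E
Register before byte 6: 0x0E
After XOR with byte 0x2E: 0x20

Answer: 0x40 0x80 0x07 0x0E 0x1C 0x38 0x70 0xE0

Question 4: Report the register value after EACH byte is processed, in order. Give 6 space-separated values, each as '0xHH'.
0x39 0xD7 0x5F 0xCA 0x0E 0xE0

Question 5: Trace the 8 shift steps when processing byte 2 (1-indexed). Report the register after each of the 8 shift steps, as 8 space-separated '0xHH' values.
After byte 1 (0x2E): reg=0x39
Register before byte 2: 0x39
After XOR with byte 0xCA: 0xF3

Answer: 0xE1 0xC5 0x8D 0x1D 0x3A 0x74 0xE8 0xD7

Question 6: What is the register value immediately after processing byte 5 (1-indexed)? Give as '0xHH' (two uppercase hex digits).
After byte 1 (0x2E): reg=0x39
After byte 2 (0xCA): reg=0xD7
After byte 3 (0x7D): reg=0x5F
After byte 4 (0x71): reg=0xCA
After byte 5 (0xC8): reg=0x0E

Answer: 0x0E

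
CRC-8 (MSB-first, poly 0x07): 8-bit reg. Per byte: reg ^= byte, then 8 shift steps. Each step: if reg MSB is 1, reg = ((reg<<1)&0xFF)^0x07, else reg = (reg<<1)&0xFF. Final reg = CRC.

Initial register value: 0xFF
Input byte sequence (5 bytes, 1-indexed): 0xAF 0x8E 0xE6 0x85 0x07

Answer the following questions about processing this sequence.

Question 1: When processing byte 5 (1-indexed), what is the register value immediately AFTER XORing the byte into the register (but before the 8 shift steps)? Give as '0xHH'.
Register before byte 5: 0x74
Byte 5: 0x07
0x74 XOR 0x07 = 0x73

Answer: 0x73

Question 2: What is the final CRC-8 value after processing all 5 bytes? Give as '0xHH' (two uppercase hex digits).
Answer: 0x5E

Derivation:
After byte 1 (0xAF): reg=0xB7
After byte 2 (0x8E): reg=0xAF
After byte 3 (0xE6): reg=0xF8
After byte 4 (0x85): reg=0x74
After byte 5 (0x07): reg=0x5E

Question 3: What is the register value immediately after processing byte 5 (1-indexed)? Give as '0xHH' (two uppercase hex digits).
After byte 1 (0xAF): reg=0xB7
After byte 2 (0x8E): reg=0xAF
After byte 3 (0xE6): reg=0xF8
After byte 4 (0x85): reg=0x74
After byte 5 (0x07): reg=0x5E

Answer: 0x5E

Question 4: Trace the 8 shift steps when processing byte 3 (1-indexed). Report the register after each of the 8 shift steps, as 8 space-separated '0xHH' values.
Answer: 0x92 0x23 0x46 0x8C 0x1F 0x3E 0x7C 0xF8

Derivation:
After byte 1 (0xAF): reg=0xB7
After byte 2 (0x8E): reg=0xAF
Register before byte 3: 0xAF
After XOR with byte 0xE6: 0x49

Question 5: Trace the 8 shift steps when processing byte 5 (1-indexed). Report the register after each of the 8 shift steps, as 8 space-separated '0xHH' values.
After byte 1 (0xAF): reg=0xB7
After byte 2 (0x8E): reg=0xAF
After byte 3 (0xE6): reg=0xF8
After byte 4 (0x85): reg=0x74
Register before byte 5: 0x74
After XOR with byte 0x07: 0x73

Answer: 0xE6 0xCB 0x91 0x25 0x4A 0x94 0x2F 0x5E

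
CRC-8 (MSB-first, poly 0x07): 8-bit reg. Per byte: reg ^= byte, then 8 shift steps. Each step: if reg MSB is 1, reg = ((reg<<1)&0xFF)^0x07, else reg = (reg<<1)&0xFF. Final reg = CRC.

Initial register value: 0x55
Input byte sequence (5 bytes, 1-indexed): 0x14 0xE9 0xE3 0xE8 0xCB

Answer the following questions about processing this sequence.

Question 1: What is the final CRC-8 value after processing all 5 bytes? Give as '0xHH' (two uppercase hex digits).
Answer: 0x8F

Derivation:
After byte 1 (0x14): reg=0xC0
After byte 2 (0xE9): reg=0xDF
After byte 3 (0xE3): reg=0xB4
After byte 4 (0xE8): reg=0x93
After byte 5 (0xCB): reg=0x8F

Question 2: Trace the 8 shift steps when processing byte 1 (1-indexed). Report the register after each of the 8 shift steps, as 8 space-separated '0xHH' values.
Register before byte 1: 0x55
After XOR with byte 0x14: 0x41

Answer: 0x82 0x03 0x06 0x0C 0x18 0x30 0x60 0xC0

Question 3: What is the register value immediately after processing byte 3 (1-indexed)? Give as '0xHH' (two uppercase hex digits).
After byte 1 (0x14): reg=0xC0
After byte 2 (0xE9): reg=0xDF
After byte 3 (0xE3): reg=0xB4

Answer: 0xB4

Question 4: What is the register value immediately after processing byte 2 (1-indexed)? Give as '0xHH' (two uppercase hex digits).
After byte 1 (0x14): reg=0xC0
After byte 2 (0xE9): reg=0xDF

Answer: 0xDF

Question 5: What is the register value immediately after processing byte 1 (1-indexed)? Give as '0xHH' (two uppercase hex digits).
After byte 1 (0x14): reg=0xC0

Answer: 0xC0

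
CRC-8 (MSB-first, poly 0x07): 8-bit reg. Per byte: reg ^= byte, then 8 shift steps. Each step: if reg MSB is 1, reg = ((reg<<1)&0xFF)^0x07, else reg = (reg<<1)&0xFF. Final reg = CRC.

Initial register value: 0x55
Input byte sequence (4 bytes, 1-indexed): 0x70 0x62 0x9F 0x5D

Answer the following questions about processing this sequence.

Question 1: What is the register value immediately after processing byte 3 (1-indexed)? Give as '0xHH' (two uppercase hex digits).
Answer: 0x88

Derivation:
After byte 1 (0x70): reg=0xFB
After byte 2 (0x62): reg=0xC6
After byte 3 (0x9F): reg=0x88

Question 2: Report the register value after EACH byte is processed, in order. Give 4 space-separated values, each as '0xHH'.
0xFB 0xC6 0x88 0x25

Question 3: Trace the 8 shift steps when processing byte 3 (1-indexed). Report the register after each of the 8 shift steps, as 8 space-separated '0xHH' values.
Answer: 0xB2 0x63 0xC6 0x8B 0x11 0x22 0x44 0x88

Derivation:
After byte 1 (0x70): reg=0xFB
After byte 2 (0x62): reg=0xC6
Register before byte 3: 0xC6
After XOR with byte 0x9F: 0x59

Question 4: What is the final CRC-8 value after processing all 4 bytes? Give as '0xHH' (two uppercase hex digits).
After byte 1 (0x70): reg=0xFB
After byte 2 (0x62): reg=0xC6
After byte 3 (0x9F): reg=0x88
After byte 4 (0x5D): reg=0x25

Answer: 0x25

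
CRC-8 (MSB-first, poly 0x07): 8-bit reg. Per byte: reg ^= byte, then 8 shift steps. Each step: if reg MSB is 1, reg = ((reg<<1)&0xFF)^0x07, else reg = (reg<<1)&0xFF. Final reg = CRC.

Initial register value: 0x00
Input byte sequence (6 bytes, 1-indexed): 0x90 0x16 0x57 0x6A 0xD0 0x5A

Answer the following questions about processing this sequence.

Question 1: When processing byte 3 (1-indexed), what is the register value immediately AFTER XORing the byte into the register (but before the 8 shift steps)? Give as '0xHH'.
Answer: 0xD4

Derivation:
Register before byte 3: 0x83
Byte 3: 0x57
0x83 XOR 0x57 = 0xD4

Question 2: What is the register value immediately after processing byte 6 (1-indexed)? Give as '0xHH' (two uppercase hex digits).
Answer: 0xEC

Derivation:
After byte 1 (0x90): reg=0xF9
After byte 2 (0x16): reg=0x83
After byte 3 (0x57): reg=0x22
After byte 4 (0x6A): reg=0xFF
After byte 5 (0xD0): reg=0xCD
After byte 6 (0x5A): reg=0xEC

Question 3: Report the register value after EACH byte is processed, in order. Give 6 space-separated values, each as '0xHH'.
0xF9 0x83 0x22 0xFF 0xCD 0xEC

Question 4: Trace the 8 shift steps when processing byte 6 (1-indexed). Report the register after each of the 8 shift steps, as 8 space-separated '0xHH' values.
Answer: 0x29 0x52 0xA4 0x4F 0x9E 0x3B 0x76 0xEC

Derivation:
After byte 1 (0x90): reg=0xF9
After byte 2 (0x16): reg=0x83
After byte 3 (0x57): reg=0x22
After byte 4 (0x6A): reg=0xFF
After byte 5 (0xD0): reg=0xCD
Register before byte 6: 0xCD
After XOR with byte 0x5A: 0x97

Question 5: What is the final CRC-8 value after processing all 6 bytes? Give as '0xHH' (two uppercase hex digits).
Answer: 0xEC

Derivation:
After byte 1 (0x90): reg=0xF9
After byte 2 (0x16): reg=0x83
After byte 3 (0x57): reg=0x22
After byte 4 (0x6A): reg=0xFF
After byte 5 (0xD0): reg=0xCD
After byte 6 (0x5A): reg=0xEC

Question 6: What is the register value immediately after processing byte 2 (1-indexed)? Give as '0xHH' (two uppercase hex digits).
Answer: 0x83

Derivation:
After byte 1 (0x90): reg=0xF9
After byte 2 (0x16): reg=0x83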